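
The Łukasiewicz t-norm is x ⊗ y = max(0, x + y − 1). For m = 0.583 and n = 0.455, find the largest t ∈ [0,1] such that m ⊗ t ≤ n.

The residuum of the Łukasiewicz t-norm gives the supremum: min(1, 1 − 0.583 + 0.455).
1 − 0.583 + 0.455 = 0.872, so t = min(1, 0.872) = 0.872.
Check: 0.583 ⊗ 0.872 = max(0, 0.455) = 0.455 ≤ 0.455.

0.872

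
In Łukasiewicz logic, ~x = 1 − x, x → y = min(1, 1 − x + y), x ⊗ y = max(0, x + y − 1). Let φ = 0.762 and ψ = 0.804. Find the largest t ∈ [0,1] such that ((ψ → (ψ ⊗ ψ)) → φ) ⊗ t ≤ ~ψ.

0.238

ψ ⊗ ψ = max(0, 0.804 + 0.804 − 1) = max(0, 0.608) = 0.608
ψ → (ψ ⊗ ψ) = min(1, 1 − 0.804 + 0.608) = min(1, 0.804) = 0.804
(ψ → (ψ ⊗ ψ)) → φ = min(1, 1 − 0.804 + 0.762) = min(1, 0.958) = 0.958
So the left factor is (ψ → (ψ ⊗ ψ)) → φ = 0.958.
~ψ = 1 − 0.804 = 0.196
So the right-hand bound is ~ψ = 0.196.
The residuum of the Łukasiewicz t-norm gives the supremum: min(1, 1 − 0.958 + 0.196).
1 − 0.958 + 0.196 = 0.238, so t = min(1, 0.238) = 0.238.
Check: 0.958 ⊗ 0.238 = max(0, 0.196) = 0.196 ≤ 0.196.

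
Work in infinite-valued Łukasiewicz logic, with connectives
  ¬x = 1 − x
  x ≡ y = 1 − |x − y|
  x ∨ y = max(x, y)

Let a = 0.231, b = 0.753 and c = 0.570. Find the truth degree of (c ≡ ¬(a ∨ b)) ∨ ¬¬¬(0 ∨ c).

a ∨ b = max(0.231, 0.753) = 0.753
¬(a ∨ b) = 1 − 0.753 = 0.247
c ≡ ¬(a ∨ b) = 1 − |0.570 − 0.247| = 1 − 0.323 = 0.677
0 ∨ c = max(0.000, 0.570) = 0.570
¬(0 ∨ c) = 1 − 0.570 = 0.430
¬¬(0 ∨ c) = 1 − 0.430 = 0.570
¬¬¬(0 ∨ c) = 1 − 0.570 = 0.430
(c ≡ ¬(a ∨ b)) ∨ ¬¬¬(0 ∨ c) = max(0.677, 0.430) = 0.677

0.677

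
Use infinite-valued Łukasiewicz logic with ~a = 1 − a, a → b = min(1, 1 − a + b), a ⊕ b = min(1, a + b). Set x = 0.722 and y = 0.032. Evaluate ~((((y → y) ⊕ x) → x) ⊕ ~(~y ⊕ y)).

y → y = min(1, 1 − 0.032 + 0.032) = min(1, 1.000) = 1.000
(y → y) ⊕ x = min(1, 1.000 + 0.722) = min(1, 1.722) = 1.000
((y → y) ⊕ x) → x = min(1, 1 − 1.000 + 0.722) = min(1, 0.722) = 0.722
~y = 1 − 0.032 = 0.968
~y ⊕ y = min(1, 0.968 + 0.032) = min(1, 1.000) = 1.000
~(~y ⊕ y) = 1 − 1.000 = 0.000
(((y → y) ⊕ x) → x) ⊕ ~(~y ⊕ y) = min(1, 0.722 + 0.000) = min(1, 0.722) = 0.722
~((((y → y) ⊕ x) → x) ⊕ ~(~y ⊕ y)) = 1 − 0.722 = 0.278

0.278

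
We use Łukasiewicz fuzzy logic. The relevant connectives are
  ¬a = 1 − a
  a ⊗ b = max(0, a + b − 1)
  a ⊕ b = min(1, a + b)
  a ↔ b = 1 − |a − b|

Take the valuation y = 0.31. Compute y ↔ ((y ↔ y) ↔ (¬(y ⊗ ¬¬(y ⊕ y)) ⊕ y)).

y ↔ y = 1 − |0.31 − 0.31| = 1 − 0.00 = 1.00
y ⊕ y = min(1, 0.31 + 0.31) = min(1, 0.62) = 0.62
¬(y ⊕ y) = 1 − 0.62 = 0.38
¬¬(y ⊕ y) = 1 − 0.38 = 0.62
y ⊗ ¬¬(y ⊕ y) = max(0, 0.31 + 0.62 − 1) = max(0, -0.07) = 0.00
¬(y ⊗ ¬¬(y ⊕ y)) = 1 − 0.00 = 1.00
¬(y ⊗ ¬¬(y ⊕ y)) ⊕ y = min(1, 1.00 + 0.31) = min(1, 1.31) = 1.00
(y ↔ y) ↔ (¬(y ⊗ ¬¬(y ⊕ y)) ⊕ y) = 1 − |1.00 − 1.00| = 1 − 0.00 = 1.00
y ↔ ((y ↔ y) ↔ (¬(y ⊗ ¬¬(y ⊕ y)) ⊕ y)) = 1 − |0.31 − 1.00| = 1 − 0.69 = 0.31

0.31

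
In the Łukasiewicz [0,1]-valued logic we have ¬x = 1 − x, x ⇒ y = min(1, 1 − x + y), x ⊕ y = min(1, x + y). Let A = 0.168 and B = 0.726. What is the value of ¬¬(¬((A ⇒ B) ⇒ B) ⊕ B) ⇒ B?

0.726

A ⇒ B = min(1, 1 − 0.168 + 0.726) = min(1, 1.558) = 1.000
(A ⇒ B) ⇒ B = min(1, 1 − 1.000 + 0.726) = min(1, 0.726) = 0.726
¬((A ⇒ B) ⇒ B) = 1 − 0.726 = 0.274
¬((A ⇒ B) ⇒ B) ⊕ B = min(1, 0.274 + 0.726) = min(1, 1.000) = 1.000
¬(¬((A ⇒ B) ⇒ B) ⊕ B) = 1 − 1.000 = 0.000
¬¬(¬((A ⇒ B) ⇒ B) ⊕ B) = 1 − 0.000 = 1.000
¬¬(¬((A ⇒ B) ⇒ B) ⊕ B) ⇒ B = min(1, 1 − 1.000 + 0.726) = min(1, 0.726) = 0.726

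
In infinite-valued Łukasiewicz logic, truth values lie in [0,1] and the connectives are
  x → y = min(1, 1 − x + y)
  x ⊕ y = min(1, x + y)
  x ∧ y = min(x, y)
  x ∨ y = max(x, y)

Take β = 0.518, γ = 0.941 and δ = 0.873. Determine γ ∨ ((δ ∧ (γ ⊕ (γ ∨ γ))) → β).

γ ∨ γ = max(0.941, 0.941) = 0.941
γ ⊕ (γ ∨ γ) = min(1, 0.941 + 0.941) = min(1, 1.882) = 1.000
δ ∧ (γ ⊕ (γ ∨ γ)) = min(0.873, 1.000) = 0.873
(δ ∧ (γ ⊕ (γ ∨ γ))) → β = min(1, 1 − 0.873 + 0.518) = min(1, 0.645) = 0.645
γ ∨ ((δ ∧ (γ ⊕ (γ ∨ γ))) → β) = max(0.941, 0.645) = 0.941

0.941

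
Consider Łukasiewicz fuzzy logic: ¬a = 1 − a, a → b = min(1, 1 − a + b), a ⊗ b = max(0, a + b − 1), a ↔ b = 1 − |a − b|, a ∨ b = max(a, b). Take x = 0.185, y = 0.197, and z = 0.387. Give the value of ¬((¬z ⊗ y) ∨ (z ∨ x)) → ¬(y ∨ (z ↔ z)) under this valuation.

0.387

¬z = 1 − 0.387 = 0.613
¬z ⊗ y = max(0, 0.613 + 0.197 − 1) = max(0, -0.190) = 0.000
z ∨ x = max(0.387, 0.185) = 0.387
(¬z ⊗ y) ∨ (z ∨ x) = max(0.000, 0.387) = 0.387
¬((¬z ⊗ y) ∨ (z ∨ x)) = 1 − 0.387 = 0.613
z ↔ z = 1 − |0.387 − 0.387| = 1 − 0.000 = 1.000
y ∨ (z ↔ z) = max(0.197, 1.000) = 1.000
¬(y ∨ (z ↔ z)) = 1 − 1.000 = 0.000
¬((¬z ⊗ y) ∨ (z ∨ x)) → ¬(y ∨ (z ↔ z)) = min(1, 1 − 0.613 + 0.000) = min(1, 0.387) = 0.387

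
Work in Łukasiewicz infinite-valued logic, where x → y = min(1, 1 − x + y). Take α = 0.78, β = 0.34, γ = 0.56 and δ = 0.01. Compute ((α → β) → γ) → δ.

0.01

α → β = min(1, 1 − 0.78 + 0.34) = min(1, 0.56) = 0.56
(α → β) → γ = min(1, 1 − 0.56 + 0.56) = min(1, 1.00) = 1.00
((α → β) → γ) → δ = min(1, 1 − 1.00 + 0.01) = min(1, 0.01) = 0.01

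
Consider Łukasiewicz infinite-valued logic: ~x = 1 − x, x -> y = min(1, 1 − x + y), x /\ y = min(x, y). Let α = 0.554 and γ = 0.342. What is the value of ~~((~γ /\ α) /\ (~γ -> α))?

0.554

~γ = 1 − 0.342 = 0.658
~γ /\ α = min(0.658, 0.554) = 0.554
~γ -> α = min(1, 1 − 0.658 + 0.554) = min(1, 0.896) = 0.896
(~γ /\ α) /\ (~γ -> α) = min(0.554, 0.896) = 0.554
~((~γ /\ α) /\ (~γ -> α)) = 1 − 0.554 = 0.446
~~((~γ /\ α) /\ (~γ -> α)) = 1 − 0.446 = 0.554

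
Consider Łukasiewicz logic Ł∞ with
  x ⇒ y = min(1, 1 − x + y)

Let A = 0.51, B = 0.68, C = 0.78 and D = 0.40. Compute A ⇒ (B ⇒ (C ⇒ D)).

C ⇒ D = min(1, 1 − 0.78 + 0.40) = min(1, 0.62) = 0.62
B ⇒ (C ⇒ D) = min(1, 1 − 0.68 + 0.62) = min(1, 0.94) = 0.94
A ⇒ (B ⇒ (C ⇒ D)) = min(1, 1 − 0.51 + 0.94) = min(1, 1.43) = 1.00

1.00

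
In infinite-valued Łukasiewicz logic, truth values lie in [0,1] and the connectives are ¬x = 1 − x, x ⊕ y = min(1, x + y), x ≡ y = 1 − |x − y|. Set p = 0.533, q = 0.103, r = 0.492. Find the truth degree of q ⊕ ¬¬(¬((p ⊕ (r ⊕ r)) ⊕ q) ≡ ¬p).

0.636

r ⊕ r = min(1, 0.492 + 0.492) = min(1, 0.984) = 0.984
p ⊕ (r ⊕ r) = min(1, 0.533 + 0.984) = min(1, 1.517) = 1.000
(p ⊕ (r ⊕ r)) ⊕ q = min(1, 1.000 + 0.103) = min(1, 1.103) = 1.000
¬((p ⊕ (r ⊕ r)) ⊕ q) = 1 − 1.000 = 0.000
¬p = 1 − 0.533 = 0.467
¬((p ⊕ (r ⊕ r)) ⊕ q) ≡ ¬p = 1 − |0.000 − 0.467| = 1 − 0.467 = 0.533
¬(¬((p ⊕ (r ⊕ r)) ⊕ q) ≡ ¬p) = 1 − 0.533 = 0.467
¬¬(¬((p ⊕ (r ⊕ r)) ⊕ q) ≡ ¬p) = 1 − 0.467 = 0.533
q ⊕ ¬¬(¬((p ⊕ (r ⊕ r)) ⊕ q) ≡ ¬p) = min(1, 0.103 + 0.533) = min(1, 0.636) = 0.636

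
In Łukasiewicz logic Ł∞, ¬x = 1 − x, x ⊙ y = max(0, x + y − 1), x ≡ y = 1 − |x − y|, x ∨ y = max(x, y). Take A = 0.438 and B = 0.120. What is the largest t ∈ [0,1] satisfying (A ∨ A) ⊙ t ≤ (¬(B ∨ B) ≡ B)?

A ∨ A = max(0.438, 0.438) = 0.438
So the left factor is A ∨ A = 0.438.
B ∨ B = max(0.120, 0.120) = 0.120
¬(B ∨ B) = 1 − 0.120 = 0.880
¬(B ∨ B) ≡ B = 1 − |0.880 − 0.120| = 1 − 0.760 = 0.240
So the right-hand bound is ¬(B ∨ B) ≡ B = 0.240.
The residuum of the Łukasiewicz t-norm gives the supremum: min(1, 1 − 0.438 + 0.240).
1 − 0.438 + 0.240 = 0.802, so t = min(1, 0.802) = 0.802.
Check: 0.438 ⊙ 0.802 = max(0, 0.240) = 0.240 ≤ 0.240.

0.802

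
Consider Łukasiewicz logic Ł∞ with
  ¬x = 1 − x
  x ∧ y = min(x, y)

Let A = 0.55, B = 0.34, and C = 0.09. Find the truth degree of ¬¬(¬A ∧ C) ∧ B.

¬A = 1 − 0.55 = 0.45
¬A ∧ C = min(0.45, 0.09) = 0.09
¬(¬A ∧ C) = 1 − 0.09 = 0.91
¬¬(¬A ∧ C) = 1 − 0.91 = 0.09
¬¬(¬A ∧ C) ∧ B = min(0.09, 0.34) = 0.09

0.09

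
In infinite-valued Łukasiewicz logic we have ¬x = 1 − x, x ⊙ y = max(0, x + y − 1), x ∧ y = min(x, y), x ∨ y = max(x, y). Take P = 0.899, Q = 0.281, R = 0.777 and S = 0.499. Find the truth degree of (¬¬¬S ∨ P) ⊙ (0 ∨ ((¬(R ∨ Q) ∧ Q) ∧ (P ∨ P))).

0.122

¬S = 1 − 0.499 = 0.501
¬¬S = 1 − 0.501 = 0.499
¬¬¬S = 1 − 0.499 = 0.501
¬¬¬S ∨ P = max(0.501, 0.899) = 0.899
R ∨ Q = max(0.777, 0.281) = 0.777
¬(R ∨ Q) = 1 − 0.777 = 0.223
¬(R ∨ Q) ∧ Q = min(0.223, 0.281) = 0.223
P ∨ P = max(0.899, 0.899) = 0.899
(¬(R ∨ Q) ∧ Q) ∧ (P ∨ P) = min(0.223, 0.899) = 0.223
0 ∨ ((¬(R ∨ Q) ∧ Q) ∧ (P ∨ P)) = max(0.000, 0.223) = 0.223
(¬¬¬S ∨ P) ⊙ (0 ∨ ((¬(R ∨ Q) ∧ Q) ∧ (P ∨ P))) = max(0, 0.899 + 0.223 − 1) = max(0, 0.122) = 0.122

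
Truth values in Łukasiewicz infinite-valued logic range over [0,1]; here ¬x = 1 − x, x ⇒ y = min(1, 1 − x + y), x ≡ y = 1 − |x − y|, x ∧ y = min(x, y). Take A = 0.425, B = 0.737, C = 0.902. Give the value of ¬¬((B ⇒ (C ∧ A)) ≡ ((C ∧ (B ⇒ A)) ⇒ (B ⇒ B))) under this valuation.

C ∧ A = min(0.902, 0.425) = 0.425
B ⇒ (C ∧ A) = min(1, 1 − 0.737 + 0.425) = min(1, 0.688) = 0.688
B ⇒ A = min(1, 1 − 0.737 + 0.425) = min(1, 0.688) = 0.688
C ∧ (B ⇒ A) = min(0.902, 0.688) = 0.688
B ⇒ B = min(1, 1 − 0.737 + 0.737) = min(1, 1.000) = 1.000
(C ∧ (B ⇒ A)) ⇒ (B ⇒ B) = min(1, 1 − 0.688 + 1.000) = min(1, 1.312) = 1.000
(B ⇒ (C ∧ A)) ≡ ((C ∧ (B ⇒ A)) ⇒ (B ⇒ B)) = 1 − |0.688 − 1.000| = 1 − 0.312 = 0.688
¬((B ⇒ (C ∧ A)) ≡ ((C ∧ (B ⇒ A)) ⇒ (B ⇒ B))) = 1 − 0.688 = 0.312
¬¬((B ⇒ (C ∧ A)) ≡ ((C ∧ (B ⇒ A)) ⇒ (B ⇒ B))) = 1 − 0.312 = 0.688

0.688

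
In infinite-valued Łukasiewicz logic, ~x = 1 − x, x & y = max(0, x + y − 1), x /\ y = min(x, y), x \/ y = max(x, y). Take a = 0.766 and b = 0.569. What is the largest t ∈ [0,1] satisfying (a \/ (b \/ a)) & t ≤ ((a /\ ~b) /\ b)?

b \/ a = max(0.569, 0.766) = 0.766
a \/ (b \/ a) = max(0.766, 0.766) = 0.766
So the left factor is a \/ (b \/ a) = 0.766.
~b = 1 − 0.569 = 0.431
a /\ ~b = min(0.766, 0.431) = 0.431
(a /\ ~b) /\ b = min(0.431, 0.569) = 0.431
So the right-hand bound is (a /\ ~b) /\ b = 0.431.
The residuum of the Łukasiewicz t-norm gives the supremum: min(1, 1 − 0.766 + 0.431).
1 − 0.766 + 0.431 = 0.665, so t = min(1, 0.665) = 0.665.
Check: 0.766 & 0.665 = max(0, 0.431) = 0.431 ≤ 0.431.

0.665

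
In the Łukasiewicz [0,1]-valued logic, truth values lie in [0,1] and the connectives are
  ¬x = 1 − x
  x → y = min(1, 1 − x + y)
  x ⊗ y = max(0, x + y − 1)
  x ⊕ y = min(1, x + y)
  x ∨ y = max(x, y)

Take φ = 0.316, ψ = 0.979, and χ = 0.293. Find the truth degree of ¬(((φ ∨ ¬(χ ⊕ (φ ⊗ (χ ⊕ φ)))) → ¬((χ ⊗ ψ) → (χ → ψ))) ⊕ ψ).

χ ⊕ φ = min(1, 0.293 + 0.316) = min(1, 0.609) = 0.609
φ ⊗ (χ ⊕ φ) = max(0, 0.316 + 0.609 − 1) = max(0, -0.075) = 0.000
χ ⊕ (φ ⊗ (χ ⊕ φ)) = min(1, 0.293 + 0.000) = min(1, 0.293) = 0.293
¬(χ ⊕ (φ ⊗ (χ ⊕ φ))) = 1 − 0.293 = 0.707
φ ∨ ¬(χ ⊕ (φ ⊗ (χ ⊕ φ))) = max(0.316, 0.707) = 0.707
χ ⊗ ψ = max(0, 0.293 + 0.979 − 1) = max(0, 0.272) = 0.272
χ → ψ = min(1, 1 − 0.293 + 0.979) = min(1, 1.686) = 1.000
(χ ⊗ ψ) → (χ → ψ) = min(1, 1 − 0.272 + 1.000) = min(1, 1.728) = 1.000
¬((χ ⊗ ψ) → (χ → ψ)) = 1 − 1.000 = 0.000
(φ ∨ ¬(χ ⊕ (φ ⊗ (χ ⊕ φ)))) → ¬((χ ⊗ ψ) → (χ → ψ)) = min(1, 1 − 0.707 + 0.000) = min(1, 0.293) = 0.293
((φ ∨ ¬(χ ⊕ (φ ⊗ (χ ⊕ φ)))) → ¬((χ ⊗ ψ) → (χ → ψ))) ⊕ ψ = min(1, 0.293 + 0.979) = min(1, 1.272) = 1.000
¬(((φ ∨ ¬(χ ⊕ (φ ⊗ (χ ⊕ φ)))) → ¬((χ ⊗ ψ) → (χ → ψ))) ⊕ ψ) = 1 − 1.000 = 0.000

0.000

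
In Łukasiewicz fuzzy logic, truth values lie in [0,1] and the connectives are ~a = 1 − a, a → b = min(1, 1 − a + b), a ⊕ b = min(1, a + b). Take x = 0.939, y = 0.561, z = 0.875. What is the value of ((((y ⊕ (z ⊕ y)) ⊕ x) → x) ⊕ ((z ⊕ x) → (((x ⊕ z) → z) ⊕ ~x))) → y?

z ⊕ y = min(1, 0.875 + 0.561) = min(1, 1.436) = 1.000
y ⊕ (z ⊕ y) = min(1, 0.561 + 1.000) = min(1, 1.561) = 1.000
(y ⊕ (z ⊕ y)) ⊕ x = min(1, 1.000 + 0.939) = min(1, 1.939) = 1.000
((y ⊕ (z ⊕ y)) ⊕ x) → x = min(1, 1 − 1.000 + 0.939) = min(1, 0.939) = 0.939
z ⊕ x = min(1, 0.875 + 0.939) = min(1, 1.814) = 1.000
x ⊕ z = min(1, 0.939 + 0.875) = min(1, 1.814) = 1.000
(x ⊕ z) → z = min(1, 1 − 1.000 + 0.875) = min(1, 0.875) = 0.875
~x = 1 − 0.939 = 0.061
((x ⊕ z) → z) ⊕ ~x = min(1, 0.875 + 0.061) = min(1, 0.936) = 0.936
(z ⊕ x) → (((x ⊕ z) → z) ⊕ ~x) = min(1, 1 − 1.000 + 0.936) = min(1, 0.936) = 0.936
(((y ⊕ (z ⊕ y)) ⊕ x) → x) ⊕ ((z ⊕ x) → (((x ⊕ z) → z) ⊕ ~x)) = min(1, 0.939 + 0.936) = min(1, 1.875) = 1.000
((((y ⊕ (z ⊕ y)) ⊕ x) → x) ⊕ ((z ⊕ x) → (((x ⊕ z) → z) ⊕ ~x))) → y = min(1, 1 − 1.000 + 0.561) = min(1, 0.561) = 0.561

0.561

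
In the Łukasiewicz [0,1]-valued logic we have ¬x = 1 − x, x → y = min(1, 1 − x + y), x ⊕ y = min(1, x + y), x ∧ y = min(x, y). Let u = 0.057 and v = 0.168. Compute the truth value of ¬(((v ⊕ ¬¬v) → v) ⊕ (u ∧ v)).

0.111

¬v = 1 − 0.168 = 0.832
¬¬v = 1 − 0.832 = 0.168
v ⊕ ¬¬v = min(1, 0.168 + 0.168) = min(1, 0.336) = 0.336
(v ⊕ ¬¬v) → v = min(1, 1 − 0.336 + 0.168) = min(1, 0.832) = 0.832
u ∧ v = min(0.057, 0.168) = 0.057
((v ⊕ ¬¬v) → v) ⊕ (u ∧ v) = min(1, 0.832 + 0.057) = min(1, 0.889) = 0.889
¬(((v ⊕ ¬¬v) → v) ⊕ (u ∧ v)) = 1 − 0.889 = 0.111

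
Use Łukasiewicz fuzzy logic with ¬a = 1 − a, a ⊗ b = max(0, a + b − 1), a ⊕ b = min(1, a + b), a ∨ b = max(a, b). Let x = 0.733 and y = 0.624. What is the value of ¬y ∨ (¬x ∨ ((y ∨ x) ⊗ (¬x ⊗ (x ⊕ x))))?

¬y = 1 − 0.624 = 0.376
¬x = 1 − 0.733 = 0.267
y ∨ x = max(0.624, 0.733) = 0.733
x ⊕ x = min(1, 0.733 + 0.733) = min(1, 1.466) = 1.000
¬x ⊗ (x ⊕ x) = max(0, 0.267 + 1.000 − 1) = max(0, 0.267) = 0.267
(y ∨ x) ⊗ (¬x ⊗ (x ⊕ x)) = max(0, 0.733 + 0.267 − 1) = max(0, 0.000) = 0.000
¬x ∨ ((y ∨ x) ⊗ (¬x ⊗ (x ⊕ x))) = max(0.267, 0.000) = 0.267
¬y ∨ (¬x ∨ ((y ∨ x) ⊗ (¬x ⊗ (x ⊕ x)))) = max(0.376, 0.267) = 0.376

0.376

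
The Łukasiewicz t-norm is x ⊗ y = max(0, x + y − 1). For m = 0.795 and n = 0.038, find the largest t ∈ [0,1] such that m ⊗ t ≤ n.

The residuum of the Łukasiewicz t-norm gives the supremum: min(1, 1 − 0.795 + 0.038).
1 − 0.795 + 0.038 = 0.243, so t = min(1, 0.243) = 0.243.
Check: 0.795 ⊗ 0.243 = max(0, 0.038) = 0.038 ≤ 0.038.

0.243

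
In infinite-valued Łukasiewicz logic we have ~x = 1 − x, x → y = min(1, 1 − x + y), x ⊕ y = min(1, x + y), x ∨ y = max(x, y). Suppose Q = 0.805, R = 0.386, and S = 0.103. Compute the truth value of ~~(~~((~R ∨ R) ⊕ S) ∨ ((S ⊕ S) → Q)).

~R = 1 − 0.386 = 0.614
~R ∨ R = max(0.614, 0.386) = 0.614
(~R ∨ R) ⊕ S = min(1, 0.614 + 0.103) = min(1, 0.717) = 0.717
~((~R ∨ R) ⊕ S) = 1 − 0.717 = 0.283
~~((~R ∨ R) ⊕ S) = 1 − 0.283 = 0.717
S ⊕ S = min(1, 0.103 + 0.103) = min(1, 0.206) = 0.206
(S ⊕ S) → Q = min(1, 1 − 0.206 + 0.805) = min(1, 1.599) = 1.000
~~((~R ∨ R) ⊕ S) ∨ ((S ⊕ S) → Q) = max(0.717, 1.000) = 1.000
~(~~((~R ∨ R) ⊕ S) ∨ ((S ⊕ S) → Q)) = 1 − 1.000 = 0.000
~~(~~((~R ∨ R) ⊕ S) ∨ ((S ⊕ S) → Q)) = 1 − 0.000 = 1.000

1.000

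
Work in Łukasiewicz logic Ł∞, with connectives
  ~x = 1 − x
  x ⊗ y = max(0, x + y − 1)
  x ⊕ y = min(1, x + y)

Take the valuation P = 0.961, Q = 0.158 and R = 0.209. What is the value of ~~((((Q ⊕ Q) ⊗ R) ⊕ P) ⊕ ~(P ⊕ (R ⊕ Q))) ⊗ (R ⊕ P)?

0.961

Q ⊕ Q = min(1, 0.158 + 0.158) = min(1, 0.316) = 0.316
(Q ⊕ Q) ⊗ R = max(0, 0.316 + 0.209 − 1) = max(0, -0.475) = 0.000
((Q ⊕ Q) ⊗ R) ⊕ P = min(1, 0.000 + 0.961) = min(1, 0.961) = 0.961
R ⊕ Q = min(1, 0.209 + 0.158) = min(1, 0.367) = 0.367
P ⊕ (R ⊕ Q) = min(1, 0.961 + 0.367) = min(1, 1.328) = 1.000
~(P ⊕ (R ⊕ Q)) = 1 − 1.000 = 0.000
(((Q ⊕ Q) ⊗ R) ⊕ P) ⊕ ~(P ⊕ (R ⊕ Q)) = min(1, 0.961 + 0.000) = min(1, 0.961) = 0.961
~((((Q ⊕ Q) ⊗ R) ⊕ P) ⊕ ~(P ⊕ (R ⊕ Q))) = 1 − 0.961 = 0.039
~~((((Q ⊕ Q) ⊗ R) ⊕ P) ⊕ ~(P ⊕ (R ⊕ Q))) = 1 − 0.039 = 0.961
R ⊕ P = min(1, 0.209 + 0.961) = min(1, 1.170) = 1.000
~~((((Q ⊕ Q) ⊗ R) ⊕ P) ⊕ ~(P ⊕ (R ⊕ Q))) ⊗ (R ⊕ P) = max(0, 0.961 + 1.000 − 1) = max(0, 0.961) = 0.961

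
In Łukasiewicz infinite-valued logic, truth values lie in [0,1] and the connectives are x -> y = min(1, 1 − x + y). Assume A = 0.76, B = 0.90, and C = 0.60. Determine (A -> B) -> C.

A -> B = min(1, 1 − 0.76 + 0.90) = min(1, 1.14) = 1.00
(A -> B) -> C = min(1, 1 − 1.00 + 0.60) = min(1, 0.60) = 0.60

0.60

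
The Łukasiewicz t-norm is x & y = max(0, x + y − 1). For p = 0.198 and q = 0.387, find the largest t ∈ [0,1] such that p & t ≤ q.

The residuum of the Łukasiewicz t-norm gives the supremum: min(1, 1 − 0.198 + 0.387).
1 − 0.198 + 0.387 = 1.189, so t = min(1, 1.189) = 1.000.
Check: 0.198 & 1.000 = max(0, 0.198) = 0.198 ≤ 0.387.

1.000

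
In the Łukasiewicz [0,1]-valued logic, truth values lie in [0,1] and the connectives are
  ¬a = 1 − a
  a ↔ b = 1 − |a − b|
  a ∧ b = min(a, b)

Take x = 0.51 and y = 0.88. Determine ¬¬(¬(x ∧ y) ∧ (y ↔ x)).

0.49

x ∧ y = min(0.51, 0.88) = 0.51
¬(x ∧ y) = 1 − 0.51 = 0.49
y ↔ x = 1 − |0.88 − 0.51| = 1 − 0.37 = 0.63
¬(x ∧ y) ∧ (y ↔ x) = min(0.49, 0.63) = 0.49
¬(¬(x ∧ y) ∧ (y ↔ x)) = 1 − 0.49 = 0.51
¬¬(¬(x ∧ y) ∧ (y ↔ x)) = 1 − 0.51 = 0.49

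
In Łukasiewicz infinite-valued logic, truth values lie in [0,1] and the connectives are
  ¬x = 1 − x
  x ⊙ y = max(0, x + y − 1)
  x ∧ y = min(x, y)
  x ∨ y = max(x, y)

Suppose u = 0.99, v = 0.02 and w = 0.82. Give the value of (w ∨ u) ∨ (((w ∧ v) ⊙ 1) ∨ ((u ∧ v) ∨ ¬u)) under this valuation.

w ∨ u = max(0.82, 0.99) = 0.99
w ∧ v = min(0.82, 0.02) = 0.02
(w ∧ v) ⊙ 1 = max(0, 0.02 + 1.00 − 1) = max(0, 0.02) = 0.02
u ∧ v = min(0.99, 0.02) = 0.02
¬u = 1 − 0.99 = 0.01
(u ∧ v) ∨ ¬u = max(0.02, 0.01) = 0.02
((w ∧ v) ⊙ 1) ∨ ((u ∧ v) ∨ ¬u) = max(0.02, 0.02) = 0.02
(w ∨ u) ∨ (((w ∧ v) ⊙ 1) ∨ ((u ∧ v) ∨ ¬u)) = max(0.99, 0.02) = 0.99

0.99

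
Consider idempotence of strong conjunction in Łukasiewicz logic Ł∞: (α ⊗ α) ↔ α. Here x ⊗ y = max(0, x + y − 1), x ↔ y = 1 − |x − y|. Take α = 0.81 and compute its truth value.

0.81

α ⊗ α = max(0, 0.81 + 0.81 − 1) = max(0, 0.62) = 0.62
(α ⊗ α) ↔ α = 1 − |0.62 − 0.81| = 1 − 0.19 = 0.81
(The value 0.81 < 1 shows this instance is not satisfied; fails in Ł∞ since a ⊗ a = max(0, 2a−1) ≠ a in general.)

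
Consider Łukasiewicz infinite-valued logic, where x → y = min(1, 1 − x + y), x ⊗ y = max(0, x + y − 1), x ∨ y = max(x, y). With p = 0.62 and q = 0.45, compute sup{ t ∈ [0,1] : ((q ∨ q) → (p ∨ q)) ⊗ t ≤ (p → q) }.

0.83

q ∨ q = max(0.45, 0.45) = 0.45
p ∨ q = max(0.62, 0.45) = 0.62
(q ∨ q) → (p ∨ q) = min(1, 1 − 0.45 + 0.62) = min(1, 1.17) = 1.00
So the left factor is (q ∨ q) → (p ∨ q) = 1.00.
p → q = min(1, 1 − 0.62 + 0.45) = min(1, 0.83) = 0.83
So the right-hand bound is p → q = 0.83.
The residuum of the Łukasiewicz t-norm gives the supremum: min(1, 1 − 1.00 + 0.83).
1 − 1.00 + 0.83 = 0.83, so t = min(1, 0.83) = 0.83.
Check: 1.00 ⊗ 0.83 = max(0, 0.83) = 0.83 ≤ 0.83.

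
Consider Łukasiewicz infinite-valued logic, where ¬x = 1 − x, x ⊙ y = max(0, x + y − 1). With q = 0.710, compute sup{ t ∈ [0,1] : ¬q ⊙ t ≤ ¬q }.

1.000

¬q = 1 − 0.710 = 0.290
So the left factor is ¬q = 0.290.
So the right-hand bound is ¬q = 0.290.
The residuum of the Łukasiewicz t-norm gives the supremum: min(1, 1 − 0.290 + 0.290).
1 − 0.290 + 0.290 = 1.000, so t = min(1, 1.000) = 1.000.
Check: 0.290 ⊙ 1.000 = max(0, 0.290) = 0.290 ≤ 0.290.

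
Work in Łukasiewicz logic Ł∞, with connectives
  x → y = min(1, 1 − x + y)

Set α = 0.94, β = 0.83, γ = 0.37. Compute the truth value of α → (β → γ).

β → γ = min(1, 1 − 0.83 + 0.37) = min(1, 0.54) = 0.54
α → (β → γ) = min(1, 1 − 0.94 + 0.54) = min(1, 0.60) = 0.60

0.60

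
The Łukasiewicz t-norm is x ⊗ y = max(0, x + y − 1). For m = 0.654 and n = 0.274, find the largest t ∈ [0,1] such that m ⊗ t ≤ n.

0.620

The residuum of the Łukasiewicz t-norm gives the supremum: min(1, 1 − 0.654 + 0.274).
1 − 0.654 + 0.274 = 0.620, so t = min(1, 0.620) = 0.620.
Check: 0.654 ⊗ 0.620 = max(0, 0.274) = 0.274 ≤ 0.274.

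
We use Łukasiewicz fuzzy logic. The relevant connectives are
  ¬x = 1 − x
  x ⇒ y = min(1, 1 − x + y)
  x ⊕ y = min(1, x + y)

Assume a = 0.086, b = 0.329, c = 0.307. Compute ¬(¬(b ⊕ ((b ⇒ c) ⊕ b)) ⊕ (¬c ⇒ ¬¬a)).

b ⇒ c = min(1, 1 − 0.329 + 0.307) = min(1, 0.978) = 0.978
(b ⇒ c) ⊕ b = min(1, 0.978 + 0.329) = min(1, 1.307) = 1.000
b ⊕ ((b ⇒ c) ⊕ b) = min(1, 0.329 + 1.000) = min(1, 1.329) = 1.000
¬(b ⊕ ((b ⇒ c) ⊕ b)) = 1 − 1.000 = 0.000
¬c = 1 − 0.307 = 0.693
¬a = 1 − 0.086 = 0.914
¬¬a = 1 − 0.914 = 0.086
¬c ⇒ ¬¬a = min(1, 1 − 0.693 + 0.086) = min(1, 0.393) = 0.393
¬(b ⊕ ((b ⇒ c) ⊕ b)) ⊕ (¬c ⇒ ¬¬a) = min(1, 0.000 + 0.393) = min(1, 0.393) = 0.393
¬(¬(b ⊕ ((b ⇒ c) ⊕ b)) ⊕ (¬c ⇒ ¬¬a)) = 1 − 0.393 = 0.607

0.607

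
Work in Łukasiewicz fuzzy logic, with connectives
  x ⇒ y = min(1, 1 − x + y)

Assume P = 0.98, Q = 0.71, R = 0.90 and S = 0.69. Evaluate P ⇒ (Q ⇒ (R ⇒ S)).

1.00

R ⇒ S = min(1, 1 − 0.90 + 0.69) = min(1, 0.79) = 0.79
Q ⇒ (R ⇒ S) = min(1, 1 − 0.71 + 0.79) = min(1, 1.08) = 1.00
P ⇒ (Q ⇒ (R ⇒ S)) = min(1, 1 − 0.98 + 1.00) = min(1, 1.02) = 1.00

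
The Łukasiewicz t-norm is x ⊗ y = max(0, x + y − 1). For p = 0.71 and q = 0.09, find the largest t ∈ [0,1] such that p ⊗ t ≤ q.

The residuum of the Łukasiewicz t-norm gives the supremum: min(1, 1 − 0.71 + 0.09).
1 − 0.71 + 0.09 = 0.38, so t = min(1, 0.38) = 0.38.
Check: 0.71 ⊗ 0.38 = max(0, 0.09) = 0.09 ≤ 0.09.

0.38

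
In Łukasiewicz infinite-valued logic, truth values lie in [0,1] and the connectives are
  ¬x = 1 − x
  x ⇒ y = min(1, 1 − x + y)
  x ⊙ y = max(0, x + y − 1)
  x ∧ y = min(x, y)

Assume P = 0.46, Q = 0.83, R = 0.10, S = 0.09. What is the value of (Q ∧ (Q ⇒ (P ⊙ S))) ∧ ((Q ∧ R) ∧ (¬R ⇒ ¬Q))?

0.10

P ⊙ S = max(0, 0.46 + 0.09 − 1) = max(0, -0.45) = 0.00
Q ⇒ (P ⊙ S) = min(1, 1 − 0.83 + 0.00) = min(1, 0.17) = 0.17
Q ∧ (Q ⇒ (P ⊙ S)) = min(0.83, 0.17) = 0.17
Q ∧ R = min(0.83, 0.10) = 0.10
¬R = 1 − 0.10 = 0.90
¬Q = 1 − 0.83 = 0.17
¬R ⇒ ¬Q = min(1, 1 − 0.90 + 0.17) = min(1, 0.27) = 0.27
(Q ∧ R) ∧ (¬R ⇒ ¬Q) = min(0.10, 0.27) = 0.10
(Q ∧ (Q ⇒ (P ⊙ S))) ∧ ((Q ∧ R) ∧ (¬R ⇒ ¬Q)) = min(0.17, 0.10) = 0.10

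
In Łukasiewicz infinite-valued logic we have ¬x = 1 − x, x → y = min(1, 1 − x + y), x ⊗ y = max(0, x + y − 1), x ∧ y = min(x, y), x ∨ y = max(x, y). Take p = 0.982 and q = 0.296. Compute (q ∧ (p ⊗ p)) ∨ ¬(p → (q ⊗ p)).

0.704

p ⊗ p = max(0, 0.982 + 0.982 − 1) = max(0, 0.964) = 0.964
q ∧ (p ⊗ p) = min(0.296, 0.964) = 0.296
q ⊗ p = max(0, 0.296 + 0.982 − 1) = max(0, 0.278) = 0.278
p → (q ⊗ p) = min(1, 1 − 0.982 + 0.278) = min(1, 0.296) = 0.296
¬(p → (q ⊗ p)) = 1 − 0.296 = 0.704
(q ∧ (p ⊗ p)) ∨ ¬(p → (q ⊗ p)) = max(0.296, 0.704) = 0.704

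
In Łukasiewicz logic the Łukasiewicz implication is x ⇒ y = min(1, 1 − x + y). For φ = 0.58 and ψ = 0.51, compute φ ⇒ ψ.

0.93

φ ⇒ ψ = min(1, 1 − 0.58 + 0.51) = min(1, 0.93) = 0.93
For comparison, the Gödel implication (1 if x ≤ y else y) would give 0.51.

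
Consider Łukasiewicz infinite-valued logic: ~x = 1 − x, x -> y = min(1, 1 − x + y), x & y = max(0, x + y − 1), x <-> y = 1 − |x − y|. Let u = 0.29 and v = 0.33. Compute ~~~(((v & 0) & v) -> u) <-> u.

0.71

v & 0 = max(0, 0.33 + 0.00 − 1) = max(0, -0.67) = 0.00
(v & 0) & v = max(0, 0.00 + 0.33 − 1) = max(0, -0.67) = 0.00
((v & 0) & v) -> u = min(1, 1 − 0.00 + 0.29) = min(1, 1.29) = 1.00
~(((v & 0) & v) -> u) = 1 − 1.00 = 0.00
~~(((v & 0) & v) -> u) = 1 − 0.00 = 1.00
~~~(((v & 0) & v) -> u) = 1 − 1.00 = 0.00
~~~(((v & 0) & v) -> u) <-> u = 1 − |0.00 − 0.29| = 1 − 0.29 = 0.71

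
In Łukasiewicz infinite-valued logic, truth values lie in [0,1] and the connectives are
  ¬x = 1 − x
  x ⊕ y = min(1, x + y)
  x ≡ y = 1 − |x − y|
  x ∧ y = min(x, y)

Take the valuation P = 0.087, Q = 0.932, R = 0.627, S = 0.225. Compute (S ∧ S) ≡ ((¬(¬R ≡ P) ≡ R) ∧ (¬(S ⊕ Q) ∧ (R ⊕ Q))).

S ∧ S = min(0.225, 0.225) = 0.225
¬R = 1 − 0.627 = 0.373
¬R ≡ P = 1 − |0.373 − 0.087| = 1 − 0.286 = 0.714
¬(¬R ≡ P) = 1 − 0.714 = 0.286
¬(¬R ≡ P) ≡ R = 1 − |0.286 − 0.627| = 1 − 0.341 = 0.659
S ⊕ Q = min(1, 0.225 + 0.932) = min(1, 1.157) = 1.000
¬(S ⊕ Q) = 1 − 1.000 = 0.000
R ⊕ Q = min(1, 0.627 + 0.932) = min(1, 1.559) = 1.000
¬(S ⊕ Q) ∧ (R ⊕ Q) = min(0.000, 1.000) = 0.000
(¬(¬R ≡ P) ≡ R) ∧ (¬(S ⊕ Q) ∧ (R ⊕ Q)) = min(0.659, 0.000) = 0.000
(S ∧ S) ≡ ((¬(¬R ≡ P) ≡ R) ∧ (¬(S ⊕ Q) ∧ (R ⊕ Q))) = 1 − |0.225 − 0.000| = 1 − 0.225 = 0.775

0.775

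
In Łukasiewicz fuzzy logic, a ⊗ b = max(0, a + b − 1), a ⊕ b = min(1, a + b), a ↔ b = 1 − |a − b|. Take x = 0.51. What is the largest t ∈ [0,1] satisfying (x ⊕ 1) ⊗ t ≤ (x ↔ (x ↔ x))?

x ⊕ 1 = min(1, 0.51 + 1.00) = min(1, 1.51) = 1.00
So the left factor is x ⊕ 1 = 1.00.
x ↔ x = 1 − |0.51 − 0.51| = 1 − 0.00 = 1.00
x ↔ (x ↔ x) = 1 − |0.51 − 1.00| = 1 − 0.49 = 0.51
So the right-hand bound is x ↔ (x ↔ x) = 0.51.
The residuum of the Łukasiewicz t-norm gives the supremum: min(1, 1 − 1.00 + 0.51).
1 − 1.00 + 0.51 = 0.51, so t = min(1, 0.51) = 0.51.
Check: 1.00 ⊗ 0.51 = max(0, 0.51) = 0.51 ≤ 0.51.

0.51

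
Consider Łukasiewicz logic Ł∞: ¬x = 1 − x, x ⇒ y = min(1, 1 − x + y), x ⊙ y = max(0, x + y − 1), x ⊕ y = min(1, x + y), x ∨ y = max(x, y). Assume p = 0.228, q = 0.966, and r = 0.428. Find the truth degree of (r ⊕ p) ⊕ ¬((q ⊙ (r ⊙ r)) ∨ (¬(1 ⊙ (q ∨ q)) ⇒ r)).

0.656

r ⊕ p = min(1, 0.428 + 0.228) = min(1, 0.656) = 0.656
r ⊙ r = max(0, 0.428 + 0.428 − 1) = max(0, -0.144) = 0.000
q ⊙ (r ⊙ r) = max(0, 0.966 + 0.000 − 1) = max(0, -0.034) = 0.000
q ∨ q = max(0.966, 0.966) = 0.966
1 ⊙ (q ∨ q) = max(0, 1.000 + 0.966 − 1) = max(0, 0.966) = 0.966
¬(1 ⊙ (q ∨ q)) = 1 − 0.966 = 0.034
¬(1 ⊙ (q ∨ q)) ⇒ r = min(1, 1 − 0.034 + 0.428) = min(1, 1.394) = 1.000
(q ⊙ (r ⊙ r)) ∨ (¬(1 ⊙ (q ∨ q)) ⇒ r) = max(0.000, 1.000) = 1.000
¬((q ⊙ (r ⊙ r)) ∨ (¬(1 ⊙ (q ∨ q)) ⇒ r)) = 1 − 1.000 = 0.000
(r ⊕ p) ⊕ ¬((q ⊙ (r ⊙ r)) ∨ (¬(1 ⊙ (q ∨ q)) ⇒ r)) = min(1, 0.656 + 0.000) = min(1, 0.656) = 0.656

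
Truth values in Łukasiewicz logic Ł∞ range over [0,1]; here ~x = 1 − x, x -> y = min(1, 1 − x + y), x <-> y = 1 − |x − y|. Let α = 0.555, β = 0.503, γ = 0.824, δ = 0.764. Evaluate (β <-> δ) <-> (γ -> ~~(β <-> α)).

0.739

β <-> δ = 1 − |0.503 − 0.764| = 1 − 0.261 = 0.739
β <-> α = 1 − |0.503 − 0.555| = 1 − 0.052 = 0.948
~(β <-> α) = 1 − 0.948 = 0.052
~~(β <-> α) = 1 − 0.052 = 0.948
γ -> ~~(β <-> α) = min(1, 1 − 0.824 + 0.948) = min(1, 1.124) = 1.000
(β <-> δ) <-> (γ -> ~~(β <-> α)) = 1 − |0.739 − 1.000| = 1 − 0.261 = 0.739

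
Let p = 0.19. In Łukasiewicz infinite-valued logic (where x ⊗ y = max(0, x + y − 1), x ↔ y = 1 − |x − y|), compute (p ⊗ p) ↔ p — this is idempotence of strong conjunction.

0.81

p ⊗ p = max(0, 0.19 + 0.19 − 1) = max(0, -0.62) = 0.00
(p ⊗ p) ↔ p = 1 − |0.00 − 0.19| = 1 − 0.19 = 0.81
(The value 0.81 < 1 shows this instance is not satisfied; fails in Ł∞ since a ⊗ a = max(0, 2a−1) ≠ a in general.)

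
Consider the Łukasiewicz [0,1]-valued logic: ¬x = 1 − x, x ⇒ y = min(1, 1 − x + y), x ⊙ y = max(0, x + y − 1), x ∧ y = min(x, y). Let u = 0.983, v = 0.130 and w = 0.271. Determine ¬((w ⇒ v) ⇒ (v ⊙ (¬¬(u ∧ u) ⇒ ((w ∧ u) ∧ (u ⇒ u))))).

0.859

w ⇒ v = min(1, 1 − 0.271 + 0.130) = min(1, 0.859) = 0.859
u ∧ u = min(0.983, 0.983) = 0.983
¬(u ∧ u) = 1 − 0.983 = 0.017
¬¬(u ∧ u) = 1 − 0.017 = 0.983
w ∧ u = min(0.271, 0.983) = 0.271
u ⇒ u = min(1, 1 − 0.983 + 0.983) = min(1, 1.000) = 1.000
(w ∧ u) ∧ (u ⇒ u) = min(0.271, 1.000) = 0.271
¬¬(u ∧ u) ⇒ ((w ∧ u) ∧ (u ⇒ u)) = min(1, 1 − 0.983 + 0.271) = min(1, 0.288) = 0.288
v ⊙ (¬¬(u ∧ u) ⇒ ((w ∧ u) ∧ (u ⇒ u))) = max(0, 0.130 + 0.288 − 1) = max(0, -0.582) = 0.000
(w ⇒ v) ⇒ (v ⊙ (¬¬(u ∧ u) ⇒ ((w ∧ u) ∧ (u ⇒ u)))) = min(1, 1 − 0.859 + 0.000) = min(1, 0.141) = 0.141
¬((w ⇒ v) ⇒ (v ⊙ (¬¬(u ∧ u) ⇒ ((w ∧ u) ∧ (u ⇒ u))))) = 1 − 0.141 = 0.859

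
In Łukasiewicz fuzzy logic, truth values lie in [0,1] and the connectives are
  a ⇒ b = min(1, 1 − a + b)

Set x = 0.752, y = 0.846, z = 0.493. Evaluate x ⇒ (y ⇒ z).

y ⇒ z = min(1, 1 − 0.846 + 0.493) = min(1, 0.647) = 0.647
x ⇒ (y ⇒ z) = min(1, 1 − 0.752 + 0.647) = min(1, 0.895) = 0.895

0.895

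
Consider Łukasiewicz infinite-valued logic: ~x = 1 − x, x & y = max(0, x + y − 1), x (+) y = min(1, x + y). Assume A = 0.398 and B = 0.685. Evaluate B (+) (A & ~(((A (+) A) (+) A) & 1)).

0.685

A (+) A = min(1, 0.398 + 0.398) = min(1, 0.796) = 0.796
(A (+) A) (+) A = min(1, 0.796 + 0.398) = min(1, 1.194) = 1.000
((A (+) A) (+) A) & 1 = max(0, 1.000 + 1.000 − 1) = max(0, 1.000) = 1.000
~(((A (+) A) (+) A) & 1) = 1 − 1.000 = 0.000
A & ~(((A (+) A) (+) A) & 1) = max(0, 0.398 + 0.000 − 1) = max(0, -0.602) = 0.000
B (+) (A & ~(((A (+) A) (+) A) & 1)) = min(1, 0.685 + 0.000) = min(1, 0.685) = 0.685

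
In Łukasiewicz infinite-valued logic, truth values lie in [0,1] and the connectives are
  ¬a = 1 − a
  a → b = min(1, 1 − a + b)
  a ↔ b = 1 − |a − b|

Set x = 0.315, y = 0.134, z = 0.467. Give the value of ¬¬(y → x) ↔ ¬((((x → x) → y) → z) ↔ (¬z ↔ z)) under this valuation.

0.066

y → x = min(1, 1 − 0.134 + 0.315) = min(1, 1.181) = 1.000
¬(y → x) = 1 − 1.000 = 0.000
¬¬(y → x) = 1 − 0.000 = 1.000
x → x = min(1, 1 − 0.315 + 0.315) = min(1, 1.000) = 1.000
(x → x) → y = min(1, 1 − 1.000 + 0.134) = min(1, 0.134) = 0.134
((x → x) → y) → z = min(1, 1 − 0.134 + 0.467) = min(1, 1.333) = 1.000
¬z = 1 − 0.467 = 0.533
¬z ↔ z = 1 − |0.533 − 0.467| = 1 − 0.066 = 0.934
(((x → x) → y) → z) ↔ (¬z ↔ z) = 1 − |1.000 − 0.934| = 1 − 0.066 = 0.934
¬((((x → x) → y) → z) ↔ (¬z ↔ z)) = 1 − 0.934 = 0.066
¬¬(y → x) ↔ ¬((((x → x) → y) → z) ↔ (¬z ↔ z)) = 1 − |1.000 − 0.066| = 1 − 0.934 = 0.066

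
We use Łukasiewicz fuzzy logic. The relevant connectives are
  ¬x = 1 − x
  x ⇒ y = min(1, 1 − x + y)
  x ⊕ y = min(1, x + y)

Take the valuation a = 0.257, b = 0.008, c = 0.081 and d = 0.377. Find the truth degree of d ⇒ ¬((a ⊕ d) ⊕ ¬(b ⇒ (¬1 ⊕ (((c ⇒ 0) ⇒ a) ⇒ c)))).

0.989

a ⊕ d = min(1, 0.257 + 0.377) = min(1, 0.634) = 0.634
¬1 = 1 − 1.000 = 0.000
c ⇒ 0 = min(1, 1 − 0.081 + 0.000) = min(1, 0.919) = 0.919
(c ⇒ 0) ⇒ a = min(1, 1 − 0.919 + 0.257) = min(1, 0.338) = 0.338
((c ⇒ 0) ⇒ a) ⇒ c = min(1, 1 − 0.338 + 0.081) = min(1, 0.743) = 0.743
¬1 ⊕ (((c ⇒ 0) ⇒ a) ⇒ c) = min(1, 0.000 + 0.743) = min(1, 0.743) = 0.743
b ⇒ (¬1 ⊕ (((c ⇒ 0) ⇒ a) ⇒ c)) = min(1, 1 − 0.008 + 0.743) = min(1, 1.735) = 1.000
¬(b ⇒ (¬1 ⊕ (((c ⇒ 0) ⇒ a) ⇒ c))) = 1 − 1.000 = 0.000
(a ⊕ d) ⊕ ¬(b ⇒ (¬1 ⊕ (((c ⇒ 0) ⇒ a) ⇒ c))) = min(1, 0.634 + 0.000) = min(1, 0.634) = 0.634
¬((a ⊕ d) ⊕ ¬(b ⇒ (¬1 ⊕ (((c ⇒ 0) ⇒ a) ⇒ c)))) = 1 − 0.634 = 0.366
d ⇒ ¬((a ⊕ d) ⊕ ¬(b ⇒ (¬1 ⊕ (((c ⇒ 0) ⇒ a) ⇒ c)))) = min(1, 1 − 0.377 + 0.366) = min(1, 0.989) = 0.989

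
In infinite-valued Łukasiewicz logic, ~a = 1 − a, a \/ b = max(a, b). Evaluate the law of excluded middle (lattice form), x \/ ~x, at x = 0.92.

0.92

~x = 1 − 0.92 = 0.08
x \/ ~x = max(0.92, 0.08) = 0.92
(The value 0.92 < 1 shows this instance is not satisfied; not a Ł∞-tautology — its value is max(a, 1−a).)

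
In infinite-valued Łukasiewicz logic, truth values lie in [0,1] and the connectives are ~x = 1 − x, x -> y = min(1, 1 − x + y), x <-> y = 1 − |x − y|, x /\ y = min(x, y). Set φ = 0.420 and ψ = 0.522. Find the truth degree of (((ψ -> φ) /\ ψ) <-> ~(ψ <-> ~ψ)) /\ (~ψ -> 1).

0.522

ψ -> φ = min(1, 1 − 0.522 + 0.420) = min(1, 0.898) = 0.898
(ψ -> φ) /\ ψ = min(0.898, 0.522) = 0.522
~ψ = 1 − 0.522 = 0.478
ψ <-> ~ψ = 1 − |0.522 − 0.478| = 1 − 0.044 = 0.956
~(ψ <-> ~ψ) = 1 − 0.956 = 0.044
((ψ -> φ) /\ ψ) <-> ~(ψ <-> ~ψ) = 1 − |0.522 − 0.044| = 1 − 0.478 = 0.522
~ψ -> 1 = min(1, 1 − 0.478 + 1.000) = min(1, 1.522) = 1.000
(((ψ -> φ) /\ ψ) <-> ~(ψ <-> ~ψ)) /\ (~ψ -> 1) = min(0.522, 1.000) = 0.522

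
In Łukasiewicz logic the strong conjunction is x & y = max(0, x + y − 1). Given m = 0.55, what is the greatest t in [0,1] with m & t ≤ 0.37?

The residuum of the Łukasiewicz t-norm gives the supremum: min(1, 1 − 0.55 + 0.37).
1 − 0.55 + 0.37 = 0.82, so t = min(1, 0.82) = 0.82.
Check: 0.55 & 0.82 = max(0, 0.37) = 0.37 ≤ 0.37.

0.82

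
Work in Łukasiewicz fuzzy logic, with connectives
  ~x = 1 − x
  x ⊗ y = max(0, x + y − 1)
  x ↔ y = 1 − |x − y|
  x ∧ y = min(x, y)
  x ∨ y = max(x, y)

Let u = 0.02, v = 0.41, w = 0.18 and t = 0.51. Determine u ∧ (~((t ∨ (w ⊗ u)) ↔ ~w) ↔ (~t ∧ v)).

0.02

w ⊗ u = max(0, 0.18 + 0.02 − 1) = max(0, -0.80) = 0.00
t ∨ (w ⊗ u) = max(0.51, 0.00) = 0.51
~w = 1 − 0.18 = 0.82
(t ∨ (w ⊗ u)) ↔ ~w = 1 − |0.51 − 0.82| = 1 − 0.31 = 0.69
~((t ∨ (w ⊗ u)) ↔ ~w) = 1 − 0.69 = 0.31
~t = 1 − 0.51 = 0.49
~t ∧ v = min(0.49, 0.41) = 0.41
~((t ∨ (w ⊗ u)) ↔ ~w) ↔ (~t ∧ v) = 1 − |0.31 − 0.41| = 1 − 0.10 = 0.90
u ∧ (~((t ∨ (w ⊗ u)) ↔ ~w) ↔ (~t ∧ v)) = min(0.02, 0.90) = 0.02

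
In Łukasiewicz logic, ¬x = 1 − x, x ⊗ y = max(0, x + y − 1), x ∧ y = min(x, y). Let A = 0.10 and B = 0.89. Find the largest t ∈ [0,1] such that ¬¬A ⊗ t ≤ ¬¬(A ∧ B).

1.00

¬A = 1 − 0.10 = 0.90
¬¬A = 1 − 0.90 = 0.10
So the left factor is ¬¬A = 0.10.
A ∧ B = min(0.10, 0.89) = 0.10
¬(A ∧ B) = 1 − 0.10 = 0.90
¬¬(A ∧ B) = 1 − 0.90 = 0.10
So the right-hand bound is ¬¬(A ∧ B) = 0.10.
The residuum of the Łukasiewicz t-norm gives the supremum: min(1, 1 − 0.10 + 0.10).
1 − 0.10 + 0.10 = 1.00, so t = min(1, 1.00) = 1.00.
Check: 0.10 ⊗ 1.00 = max(0, 0.10) = 0.10 ≤ 0.10.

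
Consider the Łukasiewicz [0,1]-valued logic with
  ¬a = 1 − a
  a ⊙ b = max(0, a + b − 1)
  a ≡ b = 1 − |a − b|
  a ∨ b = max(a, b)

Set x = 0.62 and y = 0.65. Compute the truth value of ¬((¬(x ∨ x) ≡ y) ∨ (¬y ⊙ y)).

x ∨ x = max(0.62, 0.62) = 0.62
¬(x ∨ x) = 1 − 0.62 = 0.38
¬(x ∨ x) ≡ y = 1 − |0.38 − 0.65| = 1 − 0.27 = 0.73
¬y = 1 − 0.65 = 0.35
¬y ⊙ y = max(0, 0.35 + 0.65 − 1) = max(0, 0.00) = 0.00
(¬(x ∨ x) ≡ y) ∨ (¬y ⊙ y) = max(0.73, 0.00) = 0.73
¬((¬(x ∨ x) ≡ y) ∨ (¬y ⊙ y)) = 1 − 0.73 = 0.27

0.27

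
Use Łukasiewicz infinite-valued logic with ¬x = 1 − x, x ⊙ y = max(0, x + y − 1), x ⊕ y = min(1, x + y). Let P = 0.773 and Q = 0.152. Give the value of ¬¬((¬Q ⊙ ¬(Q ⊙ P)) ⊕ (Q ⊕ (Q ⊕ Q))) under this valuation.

1.000

¬Q = 1 − 0.152 = 0.848
Q ⊙ P = max(0, 0.152 + 0.773 − 1) = max(0, -0.075) = 0.000
¬(Q ⊙ P) = 1 − 0.000 = 1.000
¬Q ⊙ ¬(Q ⊙ P) = max(0, 0.848 + 1.000 − 1) = max(0, 0.848) = 0.848
Q ⊕ Q = min(1, 0.152 + 0.152) = min(1, 0.304) = 0.304
Q ⊕ (Q ⊕ Q) = min(1, 0.152 + 0.304) = min(1, 0.456) = 0.456
(¬Q ⊙ ¬(Q ⊙ P)) ⊕ (Q ⊕ (Q ⊕ Q)) = min(1, 0.848 + 0.456) = min(1, 1.304) = 1.000
¬((¬Q ⊙ ¬(Q ⊙ P)) ⊕ (Q ⊕ (Q ⊕ Q))) = 1 − 1.000 = 0.000
¬¬((¬Q ⊙ ¬(Q ⊙ P)) ⊕ (Q ⊕ (Q ⊕ Q))) = 1 − 0.000 = 1.000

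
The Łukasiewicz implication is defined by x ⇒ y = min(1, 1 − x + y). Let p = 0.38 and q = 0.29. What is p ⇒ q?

0.91

p ⇒ q = min(1, 1 − 0.38 + 0.29) = min(1, 0.91) = 0.91
For comparison, the Gödel implication (1 if x ≤ y else y) would give 0.29.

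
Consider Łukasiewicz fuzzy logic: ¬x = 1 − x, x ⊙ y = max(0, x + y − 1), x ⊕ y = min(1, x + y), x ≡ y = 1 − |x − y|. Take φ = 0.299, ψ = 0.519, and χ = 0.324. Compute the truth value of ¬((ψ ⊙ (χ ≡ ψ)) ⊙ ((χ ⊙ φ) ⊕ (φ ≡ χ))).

0.701

χ ≡ ψ = 1 − |0.324 − 0.519| = 1 − 0.195 = 0.805
ψ ⊙ (χ ≡ ψ) = max(0, 0.519 + 0.805 − 1) = max(0, 0.324) = 0.324
χ ⊙ φ = max(0, 0.324 + 0.299 − 1) = max(0, -0.377) = 0.000
φ ≡ χ = 1 − |0.299 − 0.324| = 1 − 0.025 = 0.975
(χ ⊙ φ) ⊕ (φ ≡ χ) = min(1, 0.000 + 0.975) = min(1, 0.975) = 0.975
(ψ ⊙ (χ ≡ ψ)) ⊙ ((χ ⊙ φ) ⊕ (φ ≡ χ)) = max(0, 0.324 + 0.975 − 1) = max(0, 0.299) = 0.299
¬((ψ ⊙ (χ ≡ ψ)) ⊙ ((χ ⊙ φ) ⊕ (φ ≡ χ))) = 1 − 0.299 = 0.701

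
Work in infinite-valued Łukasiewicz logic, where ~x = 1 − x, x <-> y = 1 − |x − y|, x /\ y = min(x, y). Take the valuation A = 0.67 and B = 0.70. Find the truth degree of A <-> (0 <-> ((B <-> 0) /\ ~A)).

0.97

B <-> 0 = 1 − |0.70 − 0.00| = 1 − 0.70 = 0.30
~A = 1 − 0.67 = 0.33
(B <-> 0) /\ ~A = min(0.30, 0.33) = 0.30
0 <-> ((B <-> 0) /\ ~A) = 1 − |0.00 − 0.30| = 1 − 0.30 = 0.70
A <-> (0 <-> ((B <-> 0) /\ ~A)) = 1 − |0.67 − 0.70| = 1 − 0.03 = 0.97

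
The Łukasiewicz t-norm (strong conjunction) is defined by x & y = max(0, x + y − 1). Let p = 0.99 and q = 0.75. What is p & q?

0.74

p & q = max(0, 0.99 + 0.75 − 1) = max(0, 0.74) = 0.74
For comparison, the Gödel (minimum) t-norm min(x, y) would give 0.75.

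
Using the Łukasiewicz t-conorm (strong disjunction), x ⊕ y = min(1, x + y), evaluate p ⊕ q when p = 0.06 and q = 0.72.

0.78

p ⊕ q = min(1, 0.06 + 0.72) = min(1, 0.78) = 0.78
For comparison, the Gödel t-conorm max(x, y) would give 0.72.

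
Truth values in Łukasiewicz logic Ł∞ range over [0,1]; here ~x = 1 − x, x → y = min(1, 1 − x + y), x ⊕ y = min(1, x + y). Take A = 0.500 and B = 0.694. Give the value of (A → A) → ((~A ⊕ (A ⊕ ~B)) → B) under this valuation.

A → A = min(1, 1 − 0.500 + 0.500) = min(1, 1.000) = 1.000
~A = 1 − 0.500 = 0.500
~B = 1 − 0.694 = 0.306
A ⊕ ~B = min(1, 0.500 + 0.306) = min(1, 0.806) = 0.806
~A ⊕ (A ⊕ ~B) = min(1, 0.500 + 0.806) = min(1, 1.306) = 1.000
(~A ⊕ (A ⊕ ~B)) → B = min(1, 1 − 1.000 + 0.694) = min(1, 0.694) = 0.694
(A → A) → ((~A ⊕ (A ⊕ ~B)) → B) = min(1, 1 − 1.000 + 0.694) = min(1, 0.694) = 0.694

0.694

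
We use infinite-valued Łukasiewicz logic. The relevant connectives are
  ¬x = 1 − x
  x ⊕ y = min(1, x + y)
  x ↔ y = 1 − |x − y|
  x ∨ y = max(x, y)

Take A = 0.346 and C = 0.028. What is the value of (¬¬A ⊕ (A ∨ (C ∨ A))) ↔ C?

0.336

¬A = 1 − 0.346 = 0.654
¬¬A = 1 − 0.654 = 0.346
C ∨ A = max(0.028, 0.346) = 0.346
A ∨ (C ∨ A) = max(0.346, 0.346) = 0.346
¬¬A ⊕ (A ∨ (C ∨ A)) = min(1, 0.346 + 0.346) = min(1, 0.692) = 0.692
(¬¬A ⊕ (A ∨ (C ∨ A))) ↔ C = 1 − |0.692 − 0.028| = 1 − 0.664 = 0.336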